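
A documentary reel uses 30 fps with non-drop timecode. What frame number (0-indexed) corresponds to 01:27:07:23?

Total seconds to the label: (1 × 3600 + 27 × 60 + 7) = 5227.
Frame index = 5227 × 30 + 23 = 156833.

156833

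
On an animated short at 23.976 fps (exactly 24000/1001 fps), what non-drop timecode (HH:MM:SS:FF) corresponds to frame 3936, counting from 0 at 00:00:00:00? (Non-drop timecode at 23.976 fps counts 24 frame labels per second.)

3936 ÷ 24 = 164 full seconds, remainder 0 frames.
164 s = 0 h 2 min 44 s.
Timecode: 00:02:44:00.

00:02:44:00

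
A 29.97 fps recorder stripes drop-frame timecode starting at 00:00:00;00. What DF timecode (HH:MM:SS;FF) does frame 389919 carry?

03:36:50;09

Each 10-minute DF block holds 10 × 60 × 30 − 9 × 2 = 17982 frames. 389919 ÷ 17982 → 21 full blocks, remainder 12297.
Within the partial block the first minute is 1800 frames and each further minute 1798, so 6 further minute boundaries passed. Total skipped labels = 18 × 21 + 2 × 6 = 390.
Non-drop label index = 389919 + 390 = 390309; at 30 labels/s that is 03:36:50:09, i.e. DF 03:36:50;09.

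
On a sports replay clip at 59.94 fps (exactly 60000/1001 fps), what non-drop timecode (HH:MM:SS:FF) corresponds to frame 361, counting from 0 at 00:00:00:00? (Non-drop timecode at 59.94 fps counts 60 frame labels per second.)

00:00:06:01

361 ÷ 60 = 6 full seconds, remainder 1 frame.
6 s = 0 h 0 min 6 s.
Timecode: 00:00:06:01.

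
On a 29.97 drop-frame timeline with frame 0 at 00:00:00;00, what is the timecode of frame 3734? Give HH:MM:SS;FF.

Each 10-minute DF block holds 10 × 60 × 30 − 9 × 2 = 17982 frames. 3734 ÷ 17982 → 0 full blocks, remainder 3734.
Within the partial block the first minute is 1800 frames and each further minute 1798, so 2 further minute boundaries passed. Total skipped labels = 18 × 0 + 2 × 2 = 4.
Non-drop label index = 3734 + 4 = 3738; at 30 labels/s that is 00:02:04:18, i.e. DF 00:02:04;18.

00:02:04;18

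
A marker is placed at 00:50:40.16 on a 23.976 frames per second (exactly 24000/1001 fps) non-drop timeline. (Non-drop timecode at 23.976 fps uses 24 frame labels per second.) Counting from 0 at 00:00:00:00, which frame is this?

Total seconds to the label: (0 × 3600 + 50 × 60 + 40) = 3040.
Frame index = 3040 × 24 + 16 = 72976.

72976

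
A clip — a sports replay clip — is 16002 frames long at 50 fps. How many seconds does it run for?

Running time = 16002 / (50) = 320.04 s.

320.04 seconds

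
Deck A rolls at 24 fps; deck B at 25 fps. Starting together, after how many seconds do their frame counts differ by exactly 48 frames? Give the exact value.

The gap grows by |25 − 24| = 1 frame per second.
Time for a 48-frame gap: 48 ÷ (1) = 48 s.

48 seconds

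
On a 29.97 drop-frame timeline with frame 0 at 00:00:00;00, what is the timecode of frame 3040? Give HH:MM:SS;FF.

00:01:41;12

Ten DF minutes hold 17982 frames, so frame 3040 lies in block 0 (frames 0–17981) with 3040 frames into that block.
The block's first minute is 1800 frames and the rest 1798 each; 3040 frames reaches minute 1, so 0 × 18 + 1 × 2 = 2 labels have been skipped so far.
Adding those back, label number 3040 + 2 = 3042 at 30 labels/s is 101 s + 12 f = 0 h 1 min 41 s frame 12, i.e. 00:01:41;12.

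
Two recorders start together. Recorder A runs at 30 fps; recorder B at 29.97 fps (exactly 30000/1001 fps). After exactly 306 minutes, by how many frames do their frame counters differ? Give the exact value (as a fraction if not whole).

306 min = 18360 s.
A emits 30 × 18360 = 550800 frames; B emits 30000/1001 × 18360 = 550800000/1001.
Difference = 550800/1001 frames (≈ 550.2498); B is behind A.

550800/1001 frames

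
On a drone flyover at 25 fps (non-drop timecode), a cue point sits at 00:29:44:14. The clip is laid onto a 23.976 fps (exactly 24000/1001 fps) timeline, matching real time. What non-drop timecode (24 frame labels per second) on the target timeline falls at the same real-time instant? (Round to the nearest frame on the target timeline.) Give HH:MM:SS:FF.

Source frame index: (0×3600 + 29×60 + 44) × 25 + 14 = 44614.
Real time: 44614 / (25) = 44614/25 s.
Target frame: (44614/25) × (24000/1001) = 42829440/1001 ≈ 42786.653 → 42787.
At 24 labels/s: frame 42787 → 00:29:42:19.

00:29:42:19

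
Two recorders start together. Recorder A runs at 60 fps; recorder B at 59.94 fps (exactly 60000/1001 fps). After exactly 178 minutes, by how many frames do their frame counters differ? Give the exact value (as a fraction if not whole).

640800/1001 frames

178 min = 10680 s.
A emits 60 × 10680 = 640800 frames; B emits 60000/1001 × 10680 = 640800000/1001.
Difference = 640800/1001 frames (≈ 640.1598); B is behind A.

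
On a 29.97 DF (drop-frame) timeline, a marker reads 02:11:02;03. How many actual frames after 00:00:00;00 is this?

235627

As if non-drop at 30 labels/s: (2 × 3600 + 11 × 60 + 2) × 30 + 3 = 235863.
Minute boundaries passed: 131; those not divisible by 10: 131 − 13 = 118; dropped labels = 2 × 118 = 236.
Actual frame index = 235863 − 236 = 235627.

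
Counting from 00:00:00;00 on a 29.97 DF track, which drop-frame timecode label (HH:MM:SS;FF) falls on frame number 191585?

01:46:32;17

Ten DF minutes hold 17982 frames, so frame 191585 lies in block 10 (frames 179820–197801) with 11765 frames into that block.
The block's first minute is 1800 frames and the rest 1798 each; 11765 frames reaches minute 6, so 10 × 18 + 6 × 2 = 192 labels have been skipped so far.
Adding those back, label number 191585 + 192 = 191777 at 30 labels/s is 6392 s + 17 f = 1 h 46 min 32 s frame 17, i.e. 01:46:32;17.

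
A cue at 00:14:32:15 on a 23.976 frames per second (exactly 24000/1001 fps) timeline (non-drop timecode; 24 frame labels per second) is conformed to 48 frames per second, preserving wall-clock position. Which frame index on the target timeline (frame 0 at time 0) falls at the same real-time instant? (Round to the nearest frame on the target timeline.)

frame 41928

Source frame index: (0×3600 + 14×60 + 32) × 24 + 15 = 20943.
Real time: 20943 / (24000/1001) = 6987981/8000 s.
Target frame: (6987981/8000) × (48) = 20963943/500 ≈ 41927.886 → 41928.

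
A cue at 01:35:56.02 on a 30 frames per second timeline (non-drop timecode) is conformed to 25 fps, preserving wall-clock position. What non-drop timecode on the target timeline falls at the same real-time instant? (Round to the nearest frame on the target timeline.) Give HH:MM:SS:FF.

01:35:56:02

Source frame index: (1×3600 + 35×60 + 56) × 30 + 2 = 172682.
Real time: 172682 / (30) = 86341/15 s.
Target frame: (86341/15) × (25) = 431705/3 ≈ 143901.667 → 143902.
At 25 labels/s: frame 143902 → 01:35:56:02.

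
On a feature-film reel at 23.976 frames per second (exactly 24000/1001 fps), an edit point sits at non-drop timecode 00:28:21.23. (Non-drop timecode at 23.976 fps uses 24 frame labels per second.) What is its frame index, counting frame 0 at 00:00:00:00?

40847

Total seconds to the label: (0 × 3600 + 28 × 60 + 21) = 1701.
Frame index = 1701 × 24 + 23 = 40847.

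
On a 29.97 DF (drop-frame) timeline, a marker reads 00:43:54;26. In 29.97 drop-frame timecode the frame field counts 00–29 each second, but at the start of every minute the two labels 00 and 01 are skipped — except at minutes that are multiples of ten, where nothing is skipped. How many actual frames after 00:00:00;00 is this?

As if non-drop at 30 labels/s: (0 × 3600 + 43 × 60 + 54) × 30 + 26 = 79046.
Minute boundaries passed: 43; those not divisible by 10: 43 − 4 = 39; dropped labels = 2 × 39 = 78.
Actual frame index = 79046 − 78 = 78968.

78968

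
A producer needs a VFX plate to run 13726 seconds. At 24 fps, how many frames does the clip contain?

329424 frames

Frames = 13726 × 24 = 329424.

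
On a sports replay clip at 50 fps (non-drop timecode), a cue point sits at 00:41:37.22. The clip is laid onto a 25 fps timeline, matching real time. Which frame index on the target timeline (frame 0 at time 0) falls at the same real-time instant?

Source frame index: (0×3600 + 41×60 + 37) × 50 + 22 = 124872.
Real time: 124872 / (50) = 62436/25 s.
Target frame: (62436/25) × (25) = 62436.

frame 62436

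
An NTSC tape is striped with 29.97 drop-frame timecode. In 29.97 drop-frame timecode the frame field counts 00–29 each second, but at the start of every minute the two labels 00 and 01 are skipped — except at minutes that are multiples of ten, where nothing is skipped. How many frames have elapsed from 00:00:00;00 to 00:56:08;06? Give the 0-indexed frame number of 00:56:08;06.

Complete 10-minute blocks: 5, each 17982 frames → 89910.
Remaining 6 whole minutes in the current block: 1800 + 5 × 1798 = 10790 frames.
Within the current minute: 8 × 30 + 6 − 2 = 244 (labels ;00/;01 skipped at this minute). Total = 89910 + 10790 + 244 = 100944.

100944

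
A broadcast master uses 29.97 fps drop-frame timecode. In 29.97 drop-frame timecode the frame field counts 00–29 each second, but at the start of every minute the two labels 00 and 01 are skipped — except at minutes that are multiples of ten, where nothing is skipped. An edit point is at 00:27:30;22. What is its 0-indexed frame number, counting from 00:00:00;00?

49472

As if non-drop at 30 labels/s: (0 × 3600 + 27 × 60 + 30) × 30 + 22 = 49522.
Minute boundaries passed: 27; those not divisible by 10: 27 − 2 = 25; dropped labels = 2 × 25 = 50.
Actual frame index = 49522 − 50 = 49472.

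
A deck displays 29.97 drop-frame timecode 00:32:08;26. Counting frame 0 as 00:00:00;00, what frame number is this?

As if non-drop at 30 labels/s: (0 × 3600 + 32 × 60 + 8) × 30 + 26 = 57866.
Minute boundaries passed: 32; those not divisible by 10: 32 − 3 = 29; dropped labels = 2 × 29 = 58.
Actual frame index = 57866 − 58 = 57808.

57808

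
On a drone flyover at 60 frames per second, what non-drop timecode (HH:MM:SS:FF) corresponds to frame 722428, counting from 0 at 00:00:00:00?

722428 ÷ 60 = 12040 full seconds, remainder 28 frames.
12040 s = 3 h 20 min 40 s.
Timecode: 03:20:40:28.

03:20:40:28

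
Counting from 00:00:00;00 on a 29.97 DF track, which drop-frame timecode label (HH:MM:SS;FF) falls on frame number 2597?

Each 10-minute DF block holds 10 × 60 × 30 − 9 × 2 = 17982 frames. 2597 ÷ 17982 → 0 full blocks, remainder 2597.
Within the partial block the first minute is 1800 frames and each further minute 1798, so 1 further minute boundary passed. Total skipped labels = 18 × 0 + 2 × 1 = 2.
Non-drop label index = 2597 + 2 = 2599; at 30 labels/s that is 00:01:26:19, i.e. DF 00:01:26;19.

00:01:26;19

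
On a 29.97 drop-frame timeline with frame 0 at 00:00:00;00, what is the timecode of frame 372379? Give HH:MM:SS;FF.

03:27:05;03

Ten DF minutes hold 17982 frames, so frame 372379 lies in block 20 (frames 359640–377621) with 12739 frames into that block.
The block's first minute is 1800 frames and the rest 1798 each; 12739 frames reaches minute 7, so 20 × 18 + 7 × 2 = 374 labels have been skipped so far.
Adding those back, label number 372379 + 374 = 372753 at 30 labels/s is 12425 s + 3 f = 3 h 27 min 5 s frame 3, i.e. 03:27:05;03.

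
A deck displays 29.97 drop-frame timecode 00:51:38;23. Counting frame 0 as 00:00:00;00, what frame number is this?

Complete 10-minute blocks: 5, each 17982 frames → 89910.
Remaining 1 whole minute in the current block: 1800 + 0 × 1798 = 1800 frames.
Within the current minute: 38 × 30 + 23 − 2 = 1161 (labels ;00/;01 skipped at this minute). Total = 89910 + 1800 + 1161 = 92871.

92871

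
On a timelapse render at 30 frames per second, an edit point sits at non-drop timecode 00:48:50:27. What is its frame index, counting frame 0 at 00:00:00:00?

Total seconds to the label: (0 × 3600 + 48 × 60 + 50) = 2930.
Frame index = 2930 × 30 + 27 = 87927.

87927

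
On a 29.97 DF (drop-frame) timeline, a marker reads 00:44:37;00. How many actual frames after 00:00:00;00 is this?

Complete 10-minute blocks: 4, each 17982 frames → 71928.
Remaining 4 whole minutes in the current block: 1800 + 3 × 1798 = 7194 frames.
Within the current minute: 37 × 30 + 0 − 2 = 1108 (labels ;00/;01 skipped at this minute). Total = 71928 + 7194 + 1108 = 80230.

80230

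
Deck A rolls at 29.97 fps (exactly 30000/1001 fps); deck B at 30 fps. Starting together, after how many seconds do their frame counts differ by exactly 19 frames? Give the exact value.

19019/30 seconds

The gap grows by |30 − 30000/1001| = 30/1001 frames per second.
Time for a 19-frame gap: 19 ÷ (30/1001) = 19019/30 s.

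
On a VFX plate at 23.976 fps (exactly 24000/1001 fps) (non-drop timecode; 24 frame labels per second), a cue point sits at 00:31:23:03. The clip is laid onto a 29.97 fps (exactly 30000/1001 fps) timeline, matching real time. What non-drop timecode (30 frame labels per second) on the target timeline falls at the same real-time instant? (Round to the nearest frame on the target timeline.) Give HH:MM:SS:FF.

Source frame index: (0×3600 + 31×60 + 23) × 24 + 3 = 45195.
Real time: 45195 / (24000/1001) = 3016013/1600 s.
Target frame: (3016013/1600) × (30000/1001) = 225975/4 ≈ 56493.750 → 56494.
At 30 labels/s: frame 56494 → 00:31:23:04.

00:31:23:04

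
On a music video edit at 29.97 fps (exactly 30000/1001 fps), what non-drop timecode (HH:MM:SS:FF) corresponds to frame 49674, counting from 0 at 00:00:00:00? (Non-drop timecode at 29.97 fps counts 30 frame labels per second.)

00:27:35:24

49674 ÷ 30 = 1655 full seconds, remainder 24 frames.
1655 s = 0 h 27 min 35 s.
Timecode: 00:27:35:24.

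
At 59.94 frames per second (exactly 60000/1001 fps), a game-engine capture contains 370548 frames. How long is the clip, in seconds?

6181.9758 seconds

Running time = 370548 / (60000/1001) = 6181.9758 s.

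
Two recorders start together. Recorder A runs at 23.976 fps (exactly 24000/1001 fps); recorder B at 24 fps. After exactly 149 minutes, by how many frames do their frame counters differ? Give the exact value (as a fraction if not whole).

214560/1001 frames

149 min = 8940 s.
A emits 24000/1001 × 8940 = 214560000/1001 frames; B emits 24 × 8940 = 214560.
Difference = 214560/1001 frames (≈ 214.3457); B is ahead of A.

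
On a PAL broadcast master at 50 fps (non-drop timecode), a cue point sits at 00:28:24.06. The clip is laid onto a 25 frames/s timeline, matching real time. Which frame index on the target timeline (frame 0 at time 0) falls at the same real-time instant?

Source frame index: (0×3600 + 28×60 + 24) × 50 + 6 = 85206.
Real time: 85206 / (50) = 42603/25 s.
Target frame: (42603/25) × (25) = 42603.

frame 42603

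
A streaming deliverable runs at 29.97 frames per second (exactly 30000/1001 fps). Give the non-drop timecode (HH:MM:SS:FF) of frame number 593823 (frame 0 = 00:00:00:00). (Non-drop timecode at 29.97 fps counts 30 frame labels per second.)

593823 ÷ 30 = 19794 full seconds, remainder 3 frames.
19794 s = 5 h 29 min 54 s.
Timecode: 05:29:54:03.

05:29:54:03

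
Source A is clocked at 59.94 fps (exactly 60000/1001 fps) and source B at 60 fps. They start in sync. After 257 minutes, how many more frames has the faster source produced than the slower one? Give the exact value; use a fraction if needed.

257 min = 15420 s.
A emits 60000/1001 × 15420 = 925200000/1001 frames; B emits 60 × 15420 = 925200.
Difference = 925200/1001 frames (≈ 924.2757); B is ahead of A.

925200/1001 frames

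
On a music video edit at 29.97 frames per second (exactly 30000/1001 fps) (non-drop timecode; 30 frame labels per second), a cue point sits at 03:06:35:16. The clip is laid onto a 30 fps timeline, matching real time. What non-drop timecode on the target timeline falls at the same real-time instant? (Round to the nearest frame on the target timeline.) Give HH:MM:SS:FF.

03:06:46:22

Source frame index: (3×3600 + 6×60 + 35) × 30 + 16 = 335866.
Real time: 335866 / (30000/1001) = 168100933/15000 s.
Target frame: (168100933/15000) × (30) = 168100933/500 ≈ 336201.866 → 336202.
At 30 labels/s: frame 336202 → 03:06:46:22.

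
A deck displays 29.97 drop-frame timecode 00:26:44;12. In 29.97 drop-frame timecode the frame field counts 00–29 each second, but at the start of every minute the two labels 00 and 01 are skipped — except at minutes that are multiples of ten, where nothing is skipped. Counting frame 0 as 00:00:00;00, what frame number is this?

48084

Complete 10-minute blocks: 2, each 17982 frames → 35964.
Remaining 6 whole minutes in the current block: 1800 + 5 × 1798 = 10790 frames.
Within the current minute: 44 × 30 + 12 − 2 = 1330 (labels ;00/;01 skipped at this minute). Total = 35964 + 10790 + 1330 = 48084.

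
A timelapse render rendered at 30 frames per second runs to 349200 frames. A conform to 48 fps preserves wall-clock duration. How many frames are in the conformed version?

558720 frames

Target frames = source frames × (target rate / source rate) = 349200 × (48)/(30) = 349200 × 8/5 = 558720.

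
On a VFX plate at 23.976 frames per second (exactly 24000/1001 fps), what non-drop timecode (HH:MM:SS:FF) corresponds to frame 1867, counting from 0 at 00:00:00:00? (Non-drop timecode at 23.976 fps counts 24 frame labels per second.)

1867 ÷ 24 = 77 full seconds, remainder 19 frames.
77 s = 0 h 1 min 17 s.
Timecode: 00:01:17:19.

00:01:17:19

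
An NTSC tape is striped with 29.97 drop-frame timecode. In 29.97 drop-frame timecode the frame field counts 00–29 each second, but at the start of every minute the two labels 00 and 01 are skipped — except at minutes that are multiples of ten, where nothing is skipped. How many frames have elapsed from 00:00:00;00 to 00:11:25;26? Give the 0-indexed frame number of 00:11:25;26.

As if non-drop at 30 labels/s: (0 × 3600 + 11 × 60 + 25) × 30 + 26 = 20576.
Minute boundaries passed: 11; those not divisible by 10: 11 − 1 = 10; dropped labels = 2 × 10 = 20.
Actual frame index = 20576 − 20 = 20556.

20556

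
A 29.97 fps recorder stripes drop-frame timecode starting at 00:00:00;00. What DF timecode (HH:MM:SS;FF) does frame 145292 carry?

01:20:47;26

Each 10-minute DF block holds 10 × 60 × 30 − 9 × 2 = 17982 frames. 145292 ÷ 17982 → 8 full blocks, remainder 1436.
Within the partial block the first minute is 1800 frames and each further minute 1798, so 0 further minute boundaries passed. Total skipped labels = 18 × 8 + 2 × 0 = 144.
Non-drop label index = 145292 + 144 = 145436; at 30 labels/s that is 01:20:47:26, i.e. DF 01:20:47;26.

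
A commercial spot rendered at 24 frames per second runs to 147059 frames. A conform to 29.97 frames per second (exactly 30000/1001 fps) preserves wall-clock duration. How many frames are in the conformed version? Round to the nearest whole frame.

Frames at target rate = 147059 × (30000/1001) / (24) = 16711250/91 ≈ 183640.110.
Nearest whole frame: 183640.

183640 frames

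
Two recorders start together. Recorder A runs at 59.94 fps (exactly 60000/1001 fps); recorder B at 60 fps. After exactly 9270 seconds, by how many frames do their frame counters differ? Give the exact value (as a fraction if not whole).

556200/1001 frames

A emits 60000/1001 × 9270 = 556200000/1001 frames; B emits 60 × 9270 = 556200.
Difference = 556200/1001 frames (≈ 555.6444); B is ahead of A.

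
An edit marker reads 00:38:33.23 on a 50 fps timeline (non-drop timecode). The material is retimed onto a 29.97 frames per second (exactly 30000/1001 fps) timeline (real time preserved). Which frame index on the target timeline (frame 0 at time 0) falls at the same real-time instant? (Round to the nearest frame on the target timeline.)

frame 69334

Source frame index: (0×3600 + 38×60 + 33) × 50 + 23 = 115673.
Real time: 115673 / (50) = 115673/50 s.
Target frame: (115673/50) × (30000/1001) = 69403800/1001 ≈ 69334.466 → 69334.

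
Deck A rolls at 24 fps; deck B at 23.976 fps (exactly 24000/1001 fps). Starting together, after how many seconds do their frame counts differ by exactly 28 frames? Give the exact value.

7007/6 seconds

The gap grows by |24000/1001 − 24| = 24/1001 frames per second.
Time for a 28-frame gap: 28 ÷ (24/1001) = 7007/6 s.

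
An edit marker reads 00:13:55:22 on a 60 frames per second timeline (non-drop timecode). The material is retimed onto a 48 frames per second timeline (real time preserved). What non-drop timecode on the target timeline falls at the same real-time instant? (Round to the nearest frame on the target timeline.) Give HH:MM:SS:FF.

00:13:55:18

Source frame index: (0×3600 + 13×60 + 55) × 60 + 22 = 50122.
Real time: 50122 / (60) = 25061/30 s.
Target frame: (25061/30) × (48) = 200488/5 ≈ 40097.600 → 40098.
At 48 labels/s: frame 40098 → 00:13:55:18.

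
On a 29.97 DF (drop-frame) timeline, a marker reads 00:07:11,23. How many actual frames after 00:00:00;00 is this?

Complete 10-minute blocks: 0, each 17982 frames → 0.
Remaining 7 whole minutes in the current block: 1800 + 6 × 1798 = 12588 frames.
Within the current minute: 11 × 30 + 23 − 2 = 351 (labels ;00/;01 skipped at this minute). Total = 0 + 12588 + 351 = 12939.

12939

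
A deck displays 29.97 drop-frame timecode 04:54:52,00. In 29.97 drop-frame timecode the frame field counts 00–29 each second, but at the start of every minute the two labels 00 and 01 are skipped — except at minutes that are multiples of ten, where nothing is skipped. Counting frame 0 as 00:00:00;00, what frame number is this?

530230

As if non-drop at 30 labels/s: (4 × 3600 + 54 × 60 + 52) × 30 + 0 = 530760.
Minute boundaries passed: 294; those not divisible by 10: 294 − 29 = 265; dropped labels = 2 × 265 = 530.
Actual frame index = 530760 − 530 = 530230.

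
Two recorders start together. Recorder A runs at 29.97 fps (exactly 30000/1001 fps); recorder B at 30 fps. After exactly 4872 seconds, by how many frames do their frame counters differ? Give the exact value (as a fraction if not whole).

20880/143 frames

A emits 30000/1001 × 4872 = 20880000/143 frames; B emits 30 × 4872 = 146160.
Difference = 20880/143 frames (≈ 146.0140); B is ahead of A.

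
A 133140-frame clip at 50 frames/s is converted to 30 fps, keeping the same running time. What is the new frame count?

79884 frames

Frames at target rate = 133140 × (30) / (50) = 79884.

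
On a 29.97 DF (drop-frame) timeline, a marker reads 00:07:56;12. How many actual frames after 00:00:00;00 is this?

Complete 10-minute blocks: 0, each 17982 frames → 0.
Remaining 7 whole minutes in the current block: 1800 + 6 × 1798 = 12588 frames.
Within the current minute: 56 × 30 + 12 − 2 = 1690 (labels ;00/;01 skipped at this minute). Total = 0 + 12588 + 1690 = 14278.

14278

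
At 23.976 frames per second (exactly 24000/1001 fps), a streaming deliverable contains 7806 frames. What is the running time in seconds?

Running time = 7806 / (24000/1001) = 325.57525 s.

325.57525 seconds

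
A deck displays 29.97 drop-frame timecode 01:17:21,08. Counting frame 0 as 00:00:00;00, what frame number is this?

139098

As if non-drop at 30 labels/s: (1 × 3600 + 17 × 60 + 21) × 30 + 8 = 139238.
Minute boundaries passed: 77; those not divisible by 10: 77 − 7 = 70; dropped labels = 2 × 70 = 140.
Actual frame index = 139238 − 140 = 139098.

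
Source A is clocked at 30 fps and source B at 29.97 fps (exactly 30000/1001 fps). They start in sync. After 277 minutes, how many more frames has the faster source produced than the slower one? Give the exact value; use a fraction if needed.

498600/1001 frames

277 min = 16620 s.
A emits 30 × 16620 = 498600 frames; B emits 30000/1001 × 16620 = 498600000/1001.
Difference = 498600/1001 frames (≈ 498.1019); B is behind A.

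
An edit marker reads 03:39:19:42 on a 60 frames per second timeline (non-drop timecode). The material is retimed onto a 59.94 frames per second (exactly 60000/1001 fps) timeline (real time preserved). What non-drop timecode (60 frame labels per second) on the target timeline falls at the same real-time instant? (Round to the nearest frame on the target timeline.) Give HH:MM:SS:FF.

Source frame index: (3×3600 + 39×60 + 19) × 60 + 42 = 789582.
Real time: 789582 / (60) = 131597/10 s.
Target frame: (131597/10) × (60000/1001) = 789582000/1001 ≈ 788793.207 → 788793.
At 60 labels/s: frame 788793 → 03:39:06:33.

03:39:06:33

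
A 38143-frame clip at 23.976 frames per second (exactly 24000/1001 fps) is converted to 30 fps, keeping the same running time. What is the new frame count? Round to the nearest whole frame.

47726 frames

Frames at target rate = 38143 × (30) / (24000/1001) = 38181143/800 ≈ 47726.429.
Nearest whole frame: 47726.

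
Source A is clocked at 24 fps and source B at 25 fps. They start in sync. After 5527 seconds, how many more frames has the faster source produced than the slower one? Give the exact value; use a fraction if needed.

A emits 24 × 5527 = 132648 frames; B emits 25 × 5527 = 138175.
Difference = 5527 frames; B is ahead of A.

5527 frames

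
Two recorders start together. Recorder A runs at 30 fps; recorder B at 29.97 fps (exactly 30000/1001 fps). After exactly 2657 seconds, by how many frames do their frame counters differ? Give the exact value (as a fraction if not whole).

79710/1001 frames

A emits 30 × 2657 = 79710 frames; B emits 30000/1001 × 2657 = 79710000/1001.
Difference = 79710/1001 frames (≈ 79.6304); B is behind A.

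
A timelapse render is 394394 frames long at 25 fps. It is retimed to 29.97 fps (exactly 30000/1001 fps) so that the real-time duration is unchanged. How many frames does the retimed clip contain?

472800 frames

Target frames = source frames × (target rate / source rate) = 394394 × (30000/1001)/(25) = 394394 × 1200/1001 = 472800.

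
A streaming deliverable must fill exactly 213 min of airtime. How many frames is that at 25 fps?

319500 frames

213 min = 12780 s.
Frames = 12780 × 25 = 319500.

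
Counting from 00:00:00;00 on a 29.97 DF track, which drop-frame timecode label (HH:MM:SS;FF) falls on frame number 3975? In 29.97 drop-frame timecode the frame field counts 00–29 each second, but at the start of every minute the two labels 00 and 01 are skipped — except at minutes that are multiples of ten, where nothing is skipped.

00:02:12;19

Each 10-minute DF block holds 10 × 60 × 30 − 9 × 2 = 17982 frames. 3975 ÷ 17982 → 0 full blocks, remainder 3975.
Within the partial block the first minute is 1800 frames and each further minute 1798, so 2 further minute boundaries passed. Total skipped labels = 18 × 0 + 2 × 2 = 4.
Non-drop label index = 3975 + 4 = 3979; at 30 labels/s that is 00:02:12:19, i.e. DF 00:02:12;19.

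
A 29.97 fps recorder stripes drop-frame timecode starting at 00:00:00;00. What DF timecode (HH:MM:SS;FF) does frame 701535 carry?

Ten DF minutes hold 17982 frames, so frame 701535 lies in block 39 (frames 701298–719279) with 237 frames into that block.
The block's first minute is 1800 frames and the rest 1798 each; 237 frames reaches minute 0, so 39 × 18 + 0 × 2 = 702 labels have been skipped so far.
Adding those back, label number 701535 + 702 = 702237 at 30 labels/s is 23407 s + 27 f = 6 h 30 min 7 s frame 27, i.e. 06:30:07;27.

06:30:07;27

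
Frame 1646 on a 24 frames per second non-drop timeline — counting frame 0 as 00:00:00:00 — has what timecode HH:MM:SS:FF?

1646 ÷ 24 = 68 full seconds, remainder 14 frames.
68 s = 0 h 1 min 8 s.
Timecode: 00:01:08:14.

00:01:08:14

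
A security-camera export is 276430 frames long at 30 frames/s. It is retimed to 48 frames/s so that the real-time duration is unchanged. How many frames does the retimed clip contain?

Target frames = source frames × (target rate / source rate) = 276430 × (48)/(30) = 276430 × 8/5 = 442288.

442288 frames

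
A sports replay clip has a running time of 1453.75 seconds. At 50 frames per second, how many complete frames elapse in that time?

72687 frames

Frames = 1453.75 × 50 = 145375/2 ≈ 72687.5000.
Complete frames: 72687.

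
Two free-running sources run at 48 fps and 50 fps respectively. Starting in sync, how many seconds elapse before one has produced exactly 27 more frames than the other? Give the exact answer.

13.5 seconds

The gap grows by |50 − 48| = 2 frames per second.
Time for a 27-frame gap: 27 ÷ (2) = 13.5 s.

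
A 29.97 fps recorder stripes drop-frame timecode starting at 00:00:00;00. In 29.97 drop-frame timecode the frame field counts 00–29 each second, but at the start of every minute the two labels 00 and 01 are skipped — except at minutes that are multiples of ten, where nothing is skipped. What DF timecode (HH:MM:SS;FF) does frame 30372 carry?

00:16:53;12

Each 10-minute DF block holds 10 × 60 × 30 − 9 × 2 = 17982 frames. 30372 ÷ 17982 → 1 full block, remainder 12390.
Within the partial block the first minute is 1800 frames and each further minute 1798, so 6 further minute boundaries passed. Total skipped labels = 18 × 1 + 2 × 6 = 30.
Non-drop label index = 30372 + 30 = 30402; at 30 labels/s that is 00:16:53:12, i.e. DF 00:16:53;12.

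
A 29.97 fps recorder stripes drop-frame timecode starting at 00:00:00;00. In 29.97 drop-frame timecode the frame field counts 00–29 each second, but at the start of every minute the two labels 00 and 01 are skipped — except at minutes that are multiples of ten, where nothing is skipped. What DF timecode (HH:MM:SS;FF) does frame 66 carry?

00:00:02;06

Each 10-minute DF block holds 10 × 60 × 30 − 9 × 2 = 17982 frames. 66 ÷ 17982 → 0 full blocks, remainder 66.
Within the partial block the first minute is 1800 frames and each further minute 1798, so 0 further minute boundaries passed. Total skipped labels = 18 × 0 + 2 × 0 = 0.
Non-drop label index = 66 + 0 = 66; at 30 labels/s that is 00:00:02:06, i.e. DF 00:00:02;06.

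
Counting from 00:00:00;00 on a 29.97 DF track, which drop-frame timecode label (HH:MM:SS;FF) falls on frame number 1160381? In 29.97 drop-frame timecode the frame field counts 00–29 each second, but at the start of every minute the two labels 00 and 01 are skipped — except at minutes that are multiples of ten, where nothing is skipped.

Each 10-minute DF block holds 10 × 60 × 30 − 9 × 2 = 17982 frames. 1160381 ÷ 17982 → 64 full blocks, remainder 9533.
Within the partial block the first minute is 1800 frames and each further minute 1798, so 5 further minute boundaries passed. Total skipped labels = 18 × 64 + 2 × 5 = 1162.
Non-drop label index = 1160381 + 1162 = 1161543; at 30 labels/s that is 10:45:18:03, i.e. DF 10:45:18;03.

10:45:18;03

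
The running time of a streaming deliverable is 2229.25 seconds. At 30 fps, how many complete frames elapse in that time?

66877 frames

Frames = 2229.25 × 30 = 133755/2 ≈ 66877.5000.
Complete frames: 66877.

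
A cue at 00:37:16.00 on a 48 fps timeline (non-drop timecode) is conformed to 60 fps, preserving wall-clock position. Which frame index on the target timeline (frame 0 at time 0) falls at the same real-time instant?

Source frame index: (0×3600 + 37×60 + 16) × 48 + 0 = 107328.
Real time: 107328 / (48) = 2236 s.
Target frame: (2236) × (60) = 134160.

frame 134160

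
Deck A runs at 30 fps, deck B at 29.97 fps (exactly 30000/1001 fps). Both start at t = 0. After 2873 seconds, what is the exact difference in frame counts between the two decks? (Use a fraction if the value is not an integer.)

6630/77 frames

A emits 30 × 2873 = 86190 frames; B emits 30000/1001 × 2873 = 6630000/77.
Difference = 6630/77 frames (≈ 86.1039); B is behind A.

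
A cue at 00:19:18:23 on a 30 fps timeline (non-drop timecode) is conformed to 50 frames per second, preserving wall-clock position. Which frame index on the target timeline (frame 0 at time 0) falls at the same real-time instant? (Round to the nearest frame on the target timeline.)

frame 57938

Source frame index: (0×3600 + 19×60 + 18) × 30 + 23 = 34763.
Real time: 34763 / (30) = 34763/30 s.
Target frame: (34763/30) × (50) = 173815/3 ≈ 57938.333 → 57938.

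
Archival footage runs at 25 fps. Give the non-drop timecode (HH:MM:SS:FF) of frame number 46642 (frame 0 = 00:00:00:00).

00:31:05:17

46642 ÷ 25 = 1865 full seconds, remainder 17 frames.
1865 s = 0 h 31 min 5 s.
Timecode: 00:31:05:17.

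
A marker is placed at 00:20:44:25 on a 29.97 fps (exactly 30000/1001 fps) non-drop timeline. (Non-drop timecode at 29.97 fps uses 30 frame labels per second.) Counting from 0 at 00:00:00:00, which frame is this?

37345

Total seconds to the label: (0 × 3600 + 20 × 60 + 44) = 1244.
Frame index = 1244 × 30 + 25 = 37345.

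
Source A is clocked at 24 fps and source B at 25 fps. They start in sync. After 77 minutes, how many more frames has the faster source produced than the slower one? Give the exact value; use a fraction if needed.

77 min = 4620 s.
A emits 24 × 4620 = 110880 frames; B emits 25 × 4620 = 115500.
Difference = 4620 frames; B is ahead of A.

4620 frames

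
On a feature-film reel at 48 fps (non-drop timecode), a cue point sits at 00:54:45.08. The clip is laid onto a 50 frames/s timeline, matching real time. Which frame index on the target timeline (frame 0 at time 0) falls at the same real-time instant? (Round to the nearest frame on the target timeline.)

frame 164258

Source frame index: (0×3600 + 54×60 + 45) × 48 + 8 = 157688.
Real time: 157688 / (48) = 19711/6 s.
Target frame: (19711/6) × (50) = 492775/3 ≈ 164258.333 → 164258.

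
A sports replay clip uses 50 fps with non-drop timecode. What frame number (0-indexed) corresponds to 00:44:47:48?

frame 134398

Total seconds to the label: (0 × 3600 + 44 × 60 + 47) = 2687.
Frame index = 2687 × 50 + 48 = 134398.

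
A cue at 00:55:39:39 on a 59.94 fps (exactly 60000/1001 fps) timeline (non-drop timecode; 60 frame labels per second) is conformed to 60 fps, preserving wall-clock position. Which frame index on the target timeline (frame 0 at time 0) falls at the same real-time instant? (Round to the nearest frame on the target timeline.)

Source frame index: (0×3600 + 55×60 + 39) × 60 + 39 = 200379.
Real time: 200379 / (60000/1001) = 66859793/20000 s.
Target frame: (66859793/20000) × (60) = 200579379/1000 ≈ 200579.379 → 200579.

frame 200579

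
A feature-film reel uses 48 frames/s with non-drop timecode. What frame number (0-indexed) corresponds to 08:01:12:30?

frame 1385886

Total seconds to the label: (8 × 3600 + 1 × 60 + 12) = 28872.
Frame index = 28872 × 48 + 30 = 1385886.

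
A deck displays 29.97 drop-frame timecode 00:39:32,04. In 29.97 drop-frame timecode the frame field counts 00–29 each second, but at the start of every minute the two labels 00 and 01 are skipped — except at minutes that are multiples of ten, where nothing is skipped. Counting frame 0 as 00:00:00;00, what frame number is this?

As if non-drop at 30 labels/s: (0 × 3600 + 39 × 60 + 32) × 30 + 4 = 71164.
Minute boundaries passed: 39; those not divisible by 10: 39 − 3 = 36; dropped labels = 2 × 36 = 72.
Actual frame index = 71164 − 72 = 71092.

71092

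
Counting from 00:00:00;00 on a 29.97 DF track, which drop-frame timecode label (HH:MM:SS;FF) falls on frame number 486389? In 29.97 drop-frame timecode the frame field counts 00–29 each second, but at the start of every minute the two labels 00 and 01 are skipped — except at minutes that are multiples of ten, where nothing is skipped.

Ten DF minutes hold 17982 frames, so frame 486389 lies in block 27 (frames 485514–503495) with 875 frames into that block.
The block's first minute is 1800 frames and the rest 1798 each; 875 frames reaches minute 0, so 27 × 18 + 0 × 2 = 486 labels have been skipped so far.
Adding those back, label number 486389 + 486 = 486875 at 30 labels/s is 16229 s + 5 f = 4 h 30 min 29 s frame 5, i.e. 04:30:29;05.

04:30:29;05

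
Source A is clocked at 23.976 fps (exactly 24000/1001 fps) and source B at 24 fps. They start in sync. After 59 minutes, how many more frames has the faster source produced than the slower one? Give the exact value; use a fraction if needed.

59 min = 3540 s.
A emits 24000/1001 × 3540 = 84960000/1001 frames; B emits 24 × 3540 = 84960.
Difference = 84960/1001 frames (≈ 84.8751); B is ahead of A.

84960/1001 frames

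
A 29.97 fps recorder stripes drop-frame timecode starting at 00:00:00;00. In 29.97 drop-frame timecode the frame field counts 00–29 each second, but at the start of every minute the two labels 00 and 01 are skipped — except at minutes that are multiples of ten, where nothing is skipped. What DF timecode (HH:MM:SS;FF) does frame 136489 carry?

01:15:54;05

Ten DF minutes hold 17982 frames, so frame 136489 lies in block 7 (frames 125874–143855) with 10615 frames into that block.
The block's first minute is 1800 frames and the rest 1798 each; 10615 frames reaches minute 5, so 7 × 18 + 5 × 2 = 136 labels have been skipped so far.
Adding those back, label number 136489 + 136 = 136625 at 30 labels/s is 4554 s + 5 f = 1 h 15 min 54 s frame 5, i.e. 01:15:54;05.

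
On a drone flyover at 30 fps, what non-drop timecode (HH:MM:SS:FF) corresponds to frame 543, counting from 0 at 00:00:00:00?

00:00:18:03

543 ÷ 30 = 18 full seconds, remainder 3 frames.
18 s = 0 h 0 min 18 s.
Timecode: 00:00:18:03.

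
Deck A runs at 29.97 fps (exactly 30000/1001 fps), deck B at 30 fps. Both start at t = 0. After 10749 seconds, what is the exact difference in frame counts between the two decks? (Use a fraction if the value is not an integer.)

322470/1001 frames

A emits 30000/1001 × 10749 = 322470000/1001 frames; B emits 30 × 10749 = 322470.
Difference = 322470/1001 frames (≈ 322.1479); B is ahead of A.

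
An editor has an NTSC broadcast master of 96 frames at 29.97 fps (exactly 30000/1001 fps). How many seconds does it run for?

3.2032 seconds

Running time = 96 / (30000/1001) = 3.2032 s.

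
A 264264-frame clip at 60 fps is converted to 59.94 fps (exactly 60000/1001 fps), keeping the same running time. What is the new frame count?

Target frames = source frames × (target rate / source rate) = 264264 × (60000/1001)/(60) = 264264 × 1000/1001 = 264000.

264000 frames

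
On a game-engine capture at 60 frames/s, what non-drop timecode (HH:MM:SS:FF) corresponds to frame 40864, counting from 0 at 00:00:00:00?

00:11:21:04

40864 ÷ 60 = 681 full seconds, remainder 4 frames.
681 s = 0 h 11 min 21 s.
Timecode: 00:11:21:04.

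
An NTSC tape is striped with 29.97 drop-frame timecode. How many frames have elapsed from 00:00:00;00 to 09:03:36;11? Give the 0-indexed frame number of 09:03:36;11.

Complete 10-minute blocks: 54, each 17982 frames → 971028.
Remaining 3 whole minutes in the current block: 1800 + 2 × 1798 = 5396 frames.
Within the current minute: 36 × 30 + 11 − 2 = 1089 (labels ;00/;01 skipped at this minute). Total = 971028 + 5396 + 1089 = 977513.

977513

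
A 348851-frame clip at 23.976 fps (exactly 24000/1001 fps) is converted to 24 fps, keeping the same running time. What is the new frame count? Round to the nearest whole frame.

Frames at target rate = 348851 × (24) / (24000/1001) = 349199851/1000 ≈ 349199.851.
Nearest whole frame: 349200.

349200 frames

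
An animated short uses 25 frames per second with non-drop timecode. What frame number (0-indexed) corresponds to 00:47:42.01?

frame 71551

Total seconds to the label: (0 × 3600 + 47 × 60 + 42) = 2862.
Frame index = 2862 × 25 + 1 = 71551.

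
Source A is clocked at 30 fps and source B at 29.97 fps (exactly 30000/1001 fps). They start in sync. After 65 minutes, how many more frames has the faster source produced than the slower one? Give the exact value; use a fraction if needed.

9000/77 frames

65 min = 3900 s.
A emits 30 × 3900 = 117000 frames; B emits 30000/1001 × 3900 = 9000000/77.
Difference = 9000/77 frames (≈ 116.8831); B is behind A.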